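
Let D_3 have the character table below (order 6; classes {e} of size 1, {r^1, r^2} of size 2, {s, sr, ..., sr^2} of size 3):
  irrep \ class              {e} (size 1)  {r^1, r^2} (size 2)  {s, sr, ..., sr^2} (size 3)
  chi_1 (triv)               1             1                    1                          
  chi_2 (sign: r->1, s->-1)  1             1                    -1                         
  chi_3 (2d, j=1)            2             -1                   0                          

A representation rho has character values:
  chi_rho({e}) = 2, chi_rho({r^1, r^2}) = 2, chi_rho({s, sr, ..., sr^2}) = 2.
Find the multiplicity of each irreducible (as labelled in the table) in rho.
Multiplicities: chi_1: 2, chi_2: 0, chi_3: 0.

Use <chi_rho, chi> = (1/|G|) sum_C |C| * chi_rho(C) * conj(chi(C)) with |G| = 6 for each irreducible chi in the table:
  <chi_rho, chi_1> = (1/6)[1*(2)*conj(1) + 2*(2)*conj(1) + 3*(2)*conj(1)]
      = (1/6)[(2) + (4) + (6)] = 12/6 = 2
  <chi_rho, chi_2> = (1/6)[1*(2)*conj(1) + 2*(2)*conj(1) + 3*(2)*conj(-1)]
      = (1/6)[(2) + (4) + (-6)] = 0/6 = 0
  <chi_rho, chi_3> = (1/6)[1*(2)*conj(2) + 2*(2)*conj(-1) + 3*(2)*conj(0)]
      = (1/6)[(4) + (-4) + (0)] = 0/6 = 0
Dimension check: dim(rho) = sum (mult * dim) = 2*1 + 0*1 + 0*2 = 2 = chi_rho(e) = 2.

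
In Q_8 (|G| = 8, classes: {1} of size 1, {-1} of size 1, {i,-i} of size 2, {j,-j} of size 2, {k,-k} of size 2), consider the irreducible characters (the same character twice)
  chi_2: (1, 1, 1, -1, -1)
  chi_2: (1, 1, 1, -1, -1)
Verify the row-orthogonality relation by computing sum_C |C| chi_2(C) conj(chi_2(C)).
Sum = 8 = |G| = 8; so <chi_2, chi_2> = 1 (norm-1 confirms irreducibility).

Details: Compute term by term over conjugacy classes (|C| * chi_2(C) * conj(chi_2(C))):
  1*(1)*conj(1) + 1*(1)*conj(1) + 2*(1)*conj(1) + 2*(-1)*conj(-1) + 2*(-1)*conj(-1)
  = (1) + (1) + (2) + (2) + (2)
  = 8.
Dividing by |G| = 8 gives 8/8 = 1, matching the row-orthogonality relation <chi_2, chi_2> = [chi_2 = chi_2].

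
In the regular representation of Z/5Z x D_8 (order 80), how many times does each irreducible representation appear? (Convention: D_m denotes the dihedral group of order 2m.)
Each irreducible V_i of dimension d_i appears with multiplicity d_i, i.e. rho_reg = (direct sum over all irreducibles V_i) d_i V_i. The irreducible dimensions for Z/5Z x D_8 are 1, 1, 1, 1, 1, 1, 1, 1, 1, 1, 1, 1, 1, 1, 1, 1, 1, 1, 1, 1, 2, 2, 2, 2, 2, 2, 2, 2, 2, 2, 2, 2, 2, 2, 2: 20 irreducibles of dimension 1, each with multiplicity 1; 15 irreducibles of dimension 2, each with multiplicity 2. Total dimension 20*1*1 + 15*2*2 = 80 = |G|.

Reasoning: General theorem: in the regular representation of a finite group G, each irreducible appears with multiplicity equal to its dimension. Check: dim(rho_reg) = sum d_i^2 = 1 + 1 + 1 + 1 + 1 + 1 + 1 + 1 + 1 + 1 + 1 + 1 + 1 + 1 + 1 + 1 + 1 + 1 + 1 + 1 + 4 + 4 + 4 + 4 + 4 + 4 + 4 + 4 + 4 + 4 + 4 + 4 + 4 + 4 + 4 = 80 = |G|.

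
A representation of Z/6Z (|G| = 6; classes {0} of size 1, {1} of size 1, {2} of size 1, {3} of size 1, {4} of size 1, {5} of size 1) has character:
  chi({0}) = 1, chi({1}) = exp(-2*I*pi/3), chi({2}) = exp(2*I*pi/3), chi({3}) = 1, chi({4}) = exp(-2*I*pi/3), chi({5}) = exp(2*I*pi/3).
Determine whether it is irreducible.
Irreducible: <chi, chi> = 1.

Derivation: <chi, chi> = (1/|G|) sum_C |C| * |chi(C)|^2 = (1/6)[1*|1|^2 + 1*|exp(-2*I*pi/3)|^2 + 1*|exp(2*I*pi/3)|^2 + 1*|1|^2 + 1*|exp(-2*I*pi/3)|^2 + 1*|exp(2*I*pi/3)|^2]
  = (1/6)[(1) + (1) + (1) + (1) + (1) + (1)] = 6/6 = 1.
(Exp terms are combined using exp(i*s)*conj(exp(i*t)) = exp(i*(s-t)), and sums of them are collapsed using the identity that for every m > 1 the m distinct m-th roots of unity sum to 0, e.g. 1 + exp(2*I*pi/3) + exp(-2*I*pi/3) = 0.)
A character is irreducible iff <chi, chi> = 1, so this representation is irreducible.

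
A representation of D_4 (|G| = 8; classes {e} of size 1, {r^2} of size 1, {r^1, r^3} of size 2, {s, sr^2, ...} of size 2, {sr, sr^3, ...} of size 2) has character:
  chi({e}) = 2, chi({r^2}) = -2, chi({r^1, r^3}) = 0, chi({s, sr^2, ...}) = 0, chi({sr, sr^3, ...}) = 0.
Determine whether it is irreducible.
Irreducible: <chi, chi> = 1.

<chi, chi> = (1/|G|) sum_C |C| * |chi(C)|^2 = (1/8)[1*|2|^2 + 1*|-2|^2 + 2*|0|^2 + 2*|0|^2 + 2*|0|^2]
  = (1/8)[(4) + (4) + (0) + (0) + (0)] = 8/8 = 1.
A character is irreducible iff <chi, chi> = 1, so this representation is irreducible.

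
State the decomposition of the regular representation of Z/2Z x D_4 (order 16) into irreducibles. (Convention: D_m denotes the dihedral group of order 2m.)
Each irreducible V_i of dimension d_i appears with multiplicity d_i, i.e. rho_reg = (direct sum over all irreducibles V_i) d_i V_i. The irreducible dimensions for Z/2Z x D_4 are 1, 1, 1, 1, 1, 1, 1, 1, 2, 2: 8 irreducibles of dimension 1, each with multiplicity 1; 2 irreducibles of dimension 2, each with multiplicity 2. Total dimension 8*1*1 + 2*2*2 = 16 = |G|.

Reasoning: General theorem: in the regular representation of a finite group G, each irreducible appears with multiplicity equal to its dimension. Check: dim(rho_reg) = sum d_i^2 = 1 + 1 + 1 + 1 + 1 + 1 + 1 + 1 + 4 + 4 = 16 = |G|.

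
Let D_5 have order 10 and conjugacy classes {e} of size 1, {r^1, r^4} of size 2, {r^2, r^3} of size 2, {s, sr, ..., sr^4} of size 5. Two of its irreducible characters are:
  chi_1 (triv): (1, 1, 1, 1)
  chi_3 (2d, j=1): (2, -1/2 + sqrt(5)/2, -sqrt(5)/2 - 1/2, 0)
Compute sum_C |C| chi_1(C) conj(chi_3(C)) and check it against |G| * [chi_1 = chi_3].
Sum = 0; so <chi_1, chi_3> = 0 (distinct irreducibles are orthogonal).

Proof sketch: Compute term by term over conjugacy classes (|C| * chi_1(C) * conj(chi_3(C))):
  1*(1)*conj(2) + 2*(1)*conj(-1/2 + sqrt(5)/2) + 2*(1)*conj(-sqrt(5)/2 - 1/2) + 5*(1)*conj(0)
  = (2) + (-1 + sqrt(5)) + (-sqrt(5) - 1) + (0)
  = 0.
Dividing by |G| = 10 gives 0/10 = 0, matching the row-orthogonality relation <chi_1, chi_3> = [chi_1 = chi_3].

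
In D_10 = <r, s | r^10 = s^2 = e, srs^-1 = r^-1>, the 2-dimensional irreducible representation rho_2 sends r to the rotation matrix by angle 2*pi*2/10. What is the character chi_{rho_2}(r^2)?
chi_{rho_2}(r^2) = 2*cos(2*pi*2*2/10) = -sqrt(5)/2 - 1/2

rho_2(r^2) is rotation by angle 2*pi*2*2/10, whose trace is 2*cos(2*pi*2*2/10) = -sqrt(5)/2 - 1/2.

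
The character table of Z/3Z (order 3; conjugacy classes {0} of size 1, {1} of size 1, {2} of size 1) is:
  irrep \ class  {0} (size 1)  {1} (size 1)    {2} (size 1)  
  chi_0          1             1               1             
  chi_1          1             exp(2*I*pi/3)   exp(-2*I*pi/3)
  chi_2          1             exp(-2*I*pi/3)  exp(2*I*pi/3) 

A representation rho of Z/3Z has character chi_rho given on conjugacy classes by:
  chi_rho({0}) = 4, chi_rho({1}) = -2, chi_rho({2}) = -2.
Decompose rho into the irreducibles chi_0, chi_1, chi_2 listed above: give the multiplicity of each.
Multiplicities: chi_0: 0, chi_1: 2, chi_2: 2.

Justification: Use <chi_rho, chi> = (1/|G|) sum_C |C| * chi_rho(C) * conj(chi(C)) with |G| = 3 for each irreducible chi in the table:
  <chi_rho, chi_0> = (1/3)[1*(4)*conj(1) + 1*(-2)*conj(1) + 1*(-2)*conj(1)]
      = (1/3)[(4) + (-2) + (-2)] = 0/3 = 0
  <chi_rho, chi_1> = (1/3)[1*(4)*conj(1) + 1*(-2)*conj(exp(2*I*pi/3)) + 1*(-2)*conj(exp(-2*I*pi/3))]
      = (1/3)[(4) + (2 + 2*exp(2*I*pi/3)) + (2 + 2*exp(-2*I*pi/3))] = 6/3 = 2
  <chi_rho, chi_2> = (1/3)[1*(4)*conj(1) + 1*(-2)*conj(exp(-2*I*pi/3)) + 1*(-2)*conj(exp(2*I*pi/3))]
      = (1/3)[(4) + (2 + 2*exp(-2*I*pi/3)) + (2 + 2*exp(2*I*pi/3))] = 6/3 = 2
(Exp terms are combined using exp(i*s)*conj(exp(i*t)) = exp(i*(s-t)), and sums of them are collapsed using the identity that for every m > 1 the m distinct m-th roots of unity sum to 0, e.g. 1 + exp(2*I*pi/3) + exp(-2*I*pi/3) = 0.)
Dimension check: dim(rho) = sum (mult * dim) = 0*1 + 2*1 + 2*1 = 4 = chi_rho(e) = 4.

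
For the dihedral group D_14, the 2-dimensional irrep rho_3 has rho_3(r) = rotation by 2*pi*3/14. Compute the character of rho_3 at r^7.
chi_{rho_3}(r^7) = 2*cos(2*pi*3*7/14) = -2

Working: rho_3(r^7) is rotation by angle 2*pi*3*7/14, whose trace is 2*cos(2*pi*3*7/14) = -2.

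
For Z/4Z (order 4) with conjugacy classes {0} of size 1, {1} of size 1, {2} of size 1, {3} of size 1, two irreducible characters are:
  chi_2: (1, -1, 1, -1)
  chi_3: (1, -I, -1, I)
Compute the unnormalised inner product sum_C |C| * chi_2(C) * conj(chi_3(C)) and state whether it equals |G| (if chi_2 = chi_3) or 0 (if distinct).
Sum = 0; so <chi_2, chi_3> = 0 (distinct irreducibles are orthogonal).

Derivation: Compute term by term over conjugacy classes (|C| * chi_2(C) * conj(chi_3(C))):
  1*(1)*conj(1) + 1*(-1)*conj(-I) + 1*(1)*conj(-1) + 1*(-1)*conj(I)
  = (1) + (-I) + (-1) + (I)
  = 0.
(Exp terms are combined using exp(i*s)*conj(exp(i*t)) = exp(i*(s-t)), and sums of them are collapsed using the identity that for every m > 1 the m distinct m-th roots of unity sum to 0, e.g. 1 + exp(2*I*pi/3) + exp(-2*I*pi/3) = 0.)
Dividing by |G| = 4 gives 0/4 = 0, matching the row-orthogonality relation <chi_2, chi_3> = [chi_2 = chi_3].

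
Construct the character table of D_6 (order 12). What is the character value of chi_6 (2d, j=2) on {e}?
Conjugacy classes: {e} of size 1, {r^3} of size 1, {r^1, r^5} of size 2, {r^2, r^4} of size 2, {s, sr^2, ...} of size 3, {sr, sr^3, ...} of size 3.
Character table:
  irrep \ class              {e} (size 1)  {r^3} (size 1)  {r^1, r^5} (size 2)  {r^2, r^4} (size 2)  {s, sr^2, ...} (size 3)  {sr, sr^3, ...} (size 3)
  chi_1 (triv)               1             1               1                    1                    1                        1                       
  chi_2 (sign: r->1, s->-1)  1             1               1                    1                    -1                       -1                      
  chi_3 (r->-1, s->1)        1             -1              -1                   1                    1                        -1                      
  chi_4 (r->-1, s->-1)       1             -1              -1                   1                    -1                       1                       
  chi_5 (2d, j=1)            2             -2              1                    -1                   0                        0                       
  chi_6 (2d, j=2)            2             2               -1                   -1                   0                        0                       

Spot check: chi_6 (2d, j=2) on {e} = 2.

Justification: D_6 has order 2*6 = 12 with 6 conjugacy classes, hence 6 irreducibles. Sum of squared dims 1 + 1 + 1 + 1 + 4 + 4 = 12 = |G|. Linear characters come from the abelianisation; the 2-dimensional irreps have character r^k -> 2*cos(2*pi*j*k/6), reflections -> 0.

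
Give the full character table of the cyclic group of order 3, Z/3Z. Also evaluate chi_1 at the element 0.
Character table of Z/3Z (irreps indexed chi_0,...,chi_2 with chi_k(m) = zeta_3^(k*m), zeta_3 = exp(2*pi*i/3)):
  irrep \ class  {0} (size 1)  {1} (size 1)    {2} (size 1)  
  chi_0          1             1               1             
  chi_1          1             exp(2*I*pi/3)   exp(-2*I*pi/3)
  chi_2          1             exp(-2*I*pi/3)  exp(2*I*pi/3) 

Spot check: chi_1(0) = zeta_3^(1*0) = zeta_3^0 = 1.

Z/3Z is abelian, so all 3 irreducible complex representations are 1-dimensional. They are given by chi_k(m) = zeta_3^(k*m) for k = 0,...,2. Row orthogonality: sum_m chi_k(m) conj(chi_l(m)) = 3 * [k = l].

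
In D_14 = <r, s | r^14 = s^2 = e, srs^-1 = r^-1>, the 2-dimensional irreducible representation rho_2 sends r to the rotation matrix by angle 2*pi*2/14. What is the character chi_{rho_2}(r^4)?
chi_{rho_2}(r^4) = 2*cos(2*pi*2*4/14) = -2*cos(pi/7)

Derivation: rho_2(r^4) is rotation by angle 2*pi*2*4/14, whose trace is 2*cos(2*pi*2*4/14) = -2*cos(pi/7).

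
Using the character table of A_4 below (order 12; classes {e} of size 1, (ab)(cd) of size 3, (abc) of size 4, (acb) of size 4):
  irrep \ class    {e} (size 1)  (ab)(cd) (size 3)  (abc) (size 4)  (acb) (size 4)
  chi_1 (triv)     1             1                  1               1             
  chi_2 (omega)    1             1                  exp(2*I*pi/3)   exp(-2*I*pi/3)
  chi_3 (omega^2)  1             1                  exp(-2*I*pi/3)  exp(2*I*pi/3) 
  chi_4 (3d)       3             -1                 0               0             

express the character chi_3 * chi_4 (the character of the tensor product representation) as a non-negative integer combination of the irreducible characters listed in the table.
chi_3 tensor chi_4 = chi_4 (all other irreducibles have multiplicity 0).

Explanation: The character of a tensor product is the pointwise product (chi_3 * chi_4)(C) = chi_3(C) * chi_4(C):
  {e}: (1)*(3), (ab)(cd): (1)*(-1), (abc): (exp(-2*I*pi/3))*(0), (acb): (exp(2*I*pi/3))*(0)
so (chi_3 * chi_4) takes values
  {e} -> 3, (ab)(cd) -> -1, (abc) -> 0, (acb) -> 0.
Now take the inner product of this character with each irreducible chi from the table, <chi_3*chi_4, chi> = (1/12) sum_C |C| (chi_3*chi_4)(C) conj(chi(C)):
  <chi_3*chi_4, chi_1> = (1/12)[1*(3)*conj(1) + 3*(-1)*conj(1) + 4*(0)*conj(1) + 4*(0)*conj(1)]
      = (1/12)[(3) + (-3) + (0) + (0)] = 0/12 = 0
  <chi_3*chi_4, chi_2> = (1/12)[1*(3)*conj(1) + 3*(-1)*conj(1) + 4*(0)*conj(exp(2*I*pi/3)) + 4*(0)*conj(exp(-2*I*pi/3))]
      = (1/12)[(3) + (-3) + (0) + (0)] = 0/12 = 0
  <chi_3*chi_4, chi_3> = (1/12)[1*(3)*conj(1) + 3*(-1)*conj(1) + 4*(0)*conj(exp(-2*I*pi/3)) + 4*(0)*conj(exp(2*I*pi/3))]
      = (1/12)[(3) + (-3) + (0) + (0)] = 0/12 = 0
  <chi_3*chi_4, chi_4> = (1/12)[1*(3)*conj(3) + 3*(-1)*conj(-1) + 4*(0)*conj(0) + 4*(0)*conj(0)]
      = (1/12)[(9) + (3) + (0) + (0)] = 12/12 = 1
(Exp terms are combined using exp(i*s)*conj(exp(i*t)) = exp(i*(s-t)), and sums of them are collapsed using the identity that for every m > 1 the m distinct m-th roots of unity sum to 0, e.g. 1 + exp(2*I*pi/3) + exp(-2*I*pi/3) = 0.)
Hence the multiplicities are chi_4: 1. Dimension check: dim(chi_3)*dim(chi_4) = 1*3 = 3 and sum (mult * dim) = 1*3 = 3.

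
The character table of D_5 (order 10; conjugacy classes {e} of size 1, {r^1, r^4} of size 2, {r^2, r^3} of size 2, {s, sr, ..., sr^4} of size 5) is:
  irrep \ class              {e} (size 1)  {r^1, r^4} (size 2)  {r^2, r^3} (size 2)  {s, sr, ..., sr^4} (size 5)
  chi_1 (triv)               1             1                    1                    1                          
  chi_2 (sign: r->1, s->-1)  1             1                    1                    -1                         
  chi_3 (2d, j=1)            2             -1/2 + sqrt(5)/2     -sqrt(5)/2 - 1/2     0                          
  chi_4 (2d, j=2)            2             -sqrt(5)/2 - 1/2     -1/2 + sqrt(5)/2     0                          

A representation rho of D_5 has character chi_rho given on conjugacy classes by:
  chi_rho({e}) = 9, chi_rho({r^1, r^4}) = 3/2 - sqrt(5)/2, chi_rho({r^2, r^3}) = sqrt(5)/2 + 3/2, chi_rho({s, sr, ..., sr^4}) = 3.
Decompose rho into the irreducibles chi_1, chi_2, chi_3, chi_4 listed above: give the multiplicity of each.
Multiplicities: chi_1: 3, chi_2: 0, chi_3: 1, chi_4: 2.

Proof sketch: Use <chi_rho, chi> = (1/|G|) sum_C |C| * chi_rho(C) * conj(chi(C)) with |G| = 10 for each irreducible chi in the table:
  <chi_rho, chi_1> = (1/10)[1*(9)*conj(1) + 2*(3/2 - sqrt(5)/2)*conj(1) + 2*(sqrt(5)/2 + 3/2)*conj(1) + 5*(3)*conj(1)]
      = (1/10)[(9) + (3 - sqrt(5)) + (sqrt(5) + 3) + (15)] = 30/10 = 3
  <chi_rho, chi_2> = (1/10)[1*(9)*conj(1) + 2*(3/2 - sqrt(5)/2)*conj(1) + 2*(sqrt(5)/2 + 3/2)*conj(1) + 5*(3)*conj(-1)]
      = (1/10)[(9) + (3 - sqrt(5)) + (sqrt(5) + 3) + (-15)] = 0/10 = 0
  <chi_rho, chi_3> = (1/10)[1*(9)*conj(2) + 2*(3/2 - sqrt(5)/2)*conj(-1/2 + sqrt(5)/2) + 2*(sqrt(5)/2 + 3/2)*conj(-sqrt(5)/2 - 1/2) + 5*(3)*conj(0)]
      = (1/10)[(18) + (-4 + 2*sqrt(5)) + (-2*sqrt(5) - 4) + (0)] = 10/10 = 1
  <chi_rho, chi_4> = (1/10)[1*(9)*conj(2) + 2*(3/2 - sqrt(5)/2)*conj(-sqrt(5)/2 - 1/2) + 2*(sqrt(5)/2 + 3/2)*conj(-1/2 + sqrt(5)/2) + 5*(3)*conj(0)]
      = (1/10)[(18) + (1 - sqrt(5)) + (1 + sqrt(5)) + (0)] = 20/10 = 2
Dimension check: dim(rho) = sum (mult * dim) = 3*1 + 0*1 + 1*2 + 2*2 = 9 = chi_rho(e) = 9.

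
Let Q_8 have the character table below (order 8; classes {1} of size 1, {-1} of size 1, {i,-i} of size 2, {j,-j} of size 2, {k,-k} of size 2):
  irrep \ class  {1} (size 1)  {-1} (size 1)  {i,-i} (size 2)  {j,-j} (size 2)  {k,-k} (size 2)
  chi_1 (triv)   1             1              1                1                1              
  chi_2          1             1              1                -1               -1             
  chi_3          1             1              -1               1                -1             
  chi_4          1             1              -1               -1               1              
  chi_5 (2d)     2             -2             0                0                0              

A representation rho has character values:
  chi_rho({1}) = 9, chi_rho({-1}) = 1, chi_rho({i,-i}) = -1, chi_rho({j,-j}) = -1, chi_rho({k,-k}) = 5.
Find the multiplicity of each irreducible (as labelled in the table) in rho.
Multiplicities: chi_1: 2, chi_2: 0, chi_3: 0, chi_4: 3, chi_5: 2.

Proof sketch: Use <chi_rho, chi> = (1/|G|) sum_C |C| * chi_rho(C) * conj(chi(C)) with |G| = 8 for each irreducible chi in the table:
  <chi_rho, chi_1> = (1/8)[1*(9)*conj(1) + 1*(1)*conj(1) + 2*(-1)*conj(1) + 2*(-1)*conj(1) + 2*(5)*conj(1)]
      = (1/8)[(9) + (1) + (-2) + (-2) + (10)] = 16/8 = 2
  <chi_rho, chi_2> = (1/8)[1*(9)*conj(1) + 1*(1)*conj(1) + 2*(-1)*conj(1) + 2*(-1)*conj(-1) + 2*(5)*conj(-1)]
      = (1/8)[(9) + (1) + (-2) + (2) + (-10)] = 0/8 = 0
  <chi_rho, chi_3> = (1/8)[1*(9)*conj(1) + 1*(1)*conj(1) + 2*(-1)*conj(-1) + 2*(-1)*conj(1) + 2*(5)*conj(-1)]
      = (1/8)[(9) + (1) + (2) + (-2) + (-10)] = 0/8 = 0
  <chi_rho, chi_4> = (1/8)[1*(9)*conj(1) + 1*(1)*conj(1) + 2*(-1)*conj(-1) + 2*(-1)*conj(-1) + 2*(5)*conj(1)]
      = (1/8)[(9) + (1) + (2) + (2) + (10)] = 24/8 = 3
  <chi_rho, chi_5> = (1/8)[1*(9)*conj(2) + 1*(1)*conj(-2) + 2*(-1)*conj(0) + 2*(-1)*conj(0) + 2*(5)*conj(0)]
      = (1/8)[(18) + (-2) + (0) + (0) + (0)] = 16/8 = 2
Dimension check: dim(rho) = sum (mult * dim) = 2*1 + 0*1 + 0*1 + 3*1 + 2*2 = 9 = chi_rho(e) = 9.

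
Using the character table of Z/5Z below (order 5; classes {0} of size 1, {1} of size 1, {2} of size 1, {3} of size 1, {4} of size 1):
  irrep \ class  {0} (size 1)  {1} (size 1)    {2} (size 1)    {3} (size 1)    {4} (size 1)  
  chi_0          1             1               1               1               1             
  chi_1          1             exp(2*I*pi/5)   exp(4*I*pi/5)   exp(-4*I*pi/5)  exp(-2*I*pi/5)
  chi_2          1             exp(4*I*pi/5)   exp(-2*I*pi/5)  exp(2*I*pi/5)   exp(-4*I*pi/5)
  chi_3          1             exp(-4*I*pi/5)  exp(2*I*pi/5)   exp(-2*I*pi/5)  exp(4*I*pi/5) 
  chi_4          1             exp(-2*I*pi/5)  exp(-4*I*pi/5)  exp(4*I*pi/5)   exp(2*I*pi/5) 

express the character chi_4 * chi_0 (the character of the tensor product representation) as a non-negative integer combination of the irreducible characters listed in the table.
chi_4 tensor chi_0 = chi_4 (all other irreducibles have multiplicity 0).

Reasoning: The character of a tensor product is the pointwise product (chi_4 * chi_0)(C) = chi_4(C) * chi_0(C):
  {0}: (1)*(1), {1}: (exp(-2*I*pi/5))*(1), {2}: (exp(-4*I*pi/5))*(1), {3}: (exp(4*I*pi/5))*(1), {4}: (exp(2*I*pi/5))*(1)
so (chi_4 * chi_0) takes values
  {0} -> 1, {1} -> exp(-2*I*pi/5), {2} -> exp(-4*I*pi/5), {3} -> exp(4*I*pi/5), {4} -> exp(2*I*pi/5).
Now take the inner product of this character with each irreducible chi from the table, <chi_4*chi_0, chi> = (1/5) sum_C |C| (chi_4*chi_0)(C) conj(chi(C)):
  <chi_4*chi_0, chi_0> = (1/5)[1*(1)*conj(1) + 1*(exp(-2*I*pi/5))*conj(1) + 1*(exp(-4*I*pi/5))*conj(1) + 1*(exp(4*I*pi/5))*conj(1) + 1*(exp(2*I*pi/5))*conj(1)]
      = (1/5)[(1) + (exp(-2*I*pi/5)) + (exp(-4*I*pi/5)) + (exp(4*I*pi/5)) + (exp(2*I*pi/5))] = 0/5 = 0
  <chi_4*chi_0, chi_1> = (1/5)[1*(1)*conj(1) + 1*(exp(-2*I*pi/5))*conj(exp(2*I*pi/5)) + 1*(exp(-4*I*pi/5))*conj(exp(4*I*pi/5)) + 1*(exp(4*I*pi/5))*conj(exp(-4*I*pi/5)) + 1*(exp(2*I*pi/5))*conj(exp(-2*I*pi/5))]
      = (1/5)[(1) + (exp(-4*I*pi/5)) + (exp(2*I*pi/5)) + (exp(-2*I*pi/5)) + (exp(4*I*pi/5))] = 0/5 = 0
  <chi_4*chi_0, chi_2> = (1/5)[1*(1)*conj(1) + 1*(exp(-2*I*pi/5))*conj(exp(4*I*pi/5)) + 1*(exp(-4*I*pi/5))*conj(exp(-2*I*pi/5)) + 1*(exp(4*I*pi/5))*conj(exp(2*I*pi/5)) + 1*(exp(2*I*pi/5))*conj(exp(-4*I*pi/5))]
      = (1/5)[(1) + (exp(4*I*pi/5)) + (exp(-2*I*pi/5)) + (exp(2*I*pi/5)) + (exp(-4*I*pi/5))] = 0/5 = 0
  <chi_4*chi_0, chi_3> = (1/5)[1*(1)*conj(1) + 1*(exp(-2*I*pi/5))*conj(exp(-4*I*pi/5)) + 1*(exp(-4*I*pi/5))*conj(exp(2*I*pi/5)) + 1*(exp(4*I*pi/5))*conj(exp(-2*I*pi/5)) + 1*(exp(2*I*pi/5))*conj(exp(4*I*pi/5))]
      = (1/5)[(1) + (exp(2*I*pi/5)) + (exp(4*I*pi/5)) + (exp(-4*I*pi/5)) + (exp(-2*I*pi/5))] = 0/5 = 0
  <chi_4*chi_0, chi_4> = (1/5)[1*(1)*conj(1) + 1*(exp(-2*I*pi/5))*conj(exp(-2*I*pi/5)) + 1*(exp(-4*I*pi/5))*conj(exp(-4*I*pi/5)) + 1*(exp(4*I*pi/5))*conj(exp(4*I*pi/5)) + 1*(exp(2*I*pi/5))*conj(exp(2*I*pi/5))]
      = (1/5)[(1) + (1) + (1) + (1) + (1)] = 5/5 = 1
(Exp terms are combined using exp(i*s)*conj(exp(i*t)) = exp(i*(s-t)), and sums of them are collapsed using the identity that for every m > 1 the m distinct m-th roots of unity sum to 0, e.g. 1 + exp(2*I*pi/3) + exp(-2*I*pi/3) = 0.)
Hence the multiplicities are chi_4: 1. Dimension check: dim(chi_4)*dim(chi_0) = 1*1 = 1 and sum (mult * dim) = 1*1 = 1.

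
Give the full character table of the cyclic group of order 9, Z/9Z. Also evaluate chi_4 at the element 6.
Character table of Z/9Z (irreps indexed chi_0,...,chi_8 with chi_k(m) = zeta_9^(k*m), zeta_9 = exp(2*pi*i/9)):
  irrep \ class  {0} (size 1)  {1} (size 1)    {2} (size 1)    {3} (size 1)    {4} (size 1)    {5} (size 1)    {6} (size 1)    {7} (size 1)    {8} (size 1)  
  chi_0          1             1               1               1               1               1               1               1               1             
  chi_1          1             exp(2*I*pi/9)   exp(4*I*pi/9)   exp(2*I*pi/3)   exp(8*I*pi/9)   exp(-8*I*pi/9)  exp(-2*I*pi/3)  exp(-4*I*pi/9)  exp(-2*I*pi/9)
  chi_2          1             exp(4*I*pi/9)   exp(8*I*pi/9)   exp(-2*I*pi/3)  exp(-2*I*pi/9)  exp(2*I*pi/9)   exp(2*I*pi/3)   exp(-8*I*pi/9)  exp(-4*I*pi/9)
  chi_3          1             exp(2*I*pi/3)   exp(-2*I*pi/3)  1               exp(2*I*pi/3)   exp(-2*I*pi/3)  1               exp(2*I*pi/3)   exp(-2*I*pi/3)
  chi_4          1             exp(8*I*pi/9)   exp(-2*I*pi/9)  exp(2*I*pi/3)   exp(-4*I*pi/9)  exp(4*I*pi/9)   exp(-2*I*pi/3)  exp(2*I*pi/9)   exp(-8*I*pi/9)
  chi_5          1             exp(-8*I*pi/9)  exp(2*I*pi/9)   exp(-2*I*pi/3)  exp(4*I*pi/9)   exp(-4*I*pi/9)  exp(2*I*pi/3)   exp(-2*I*pi/9)  exp(8*I*pi/9) 
  chi_6          1             exp(-2*I*pi/3)  exp(2*I*pi/3)   1               exp(-2*I*pi/3)  exp(2*I*pi/3)   1               exp(-2*I*pi/3)  exp(2*I*pi/3) 
  chi_7          1             exp(-4*I*pi/9)  exp(-8*I*pi/9)  exp(2*I*pi/3)   exp(2*I*pi/9)   exp(-2*I*pi/9)  exp(-2*I*pi/3)  exp(8*I*pi/9)   exp(4*I*pi/9) 
  chi_8          1             exp(-2*I*pi/9)  exp(-4*I*pi/9)  exp(-2*I*pi/3)  exp(-8*I*pi/9)  exp(8*I*pi/9)   exp(2*I*pi/3)   exp(4*I*pi/9)   exp(2*I*pi/9) 

Spot check: chi_4(6) = zeta_9^(4*6) = zeta_9^24 = exp(-2*I*pi/3).

Argument: Z/9Z is abelian, so all 9 irreducible complex representations are 1-dimensional. They are given by chi_k(m) = zeta_9^(k*m) for k = 0,...,8. Row orthogonality: sum_m chi_k(m) conj(chi_l(m)) = 9 * [k = l].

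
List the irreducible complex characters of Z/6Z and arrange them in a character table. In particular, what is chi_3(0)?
Character table of Z/6Z (irreps indexed chi_0,...,chi_5 with chi_k(m) = zeta_6^(k*m), zeta_6 = exp(2*pi*i/6)):
  irrep \ class  {0} (size 1)  {1} (size 1)    {2} (size 1)    {3} (size 1)  {4} (size 1)    {5} (size 1)  
  chi_0          1             1               1               1             1               1             
  chi_1          1             exp(I*pi/3)     exp(2*I*pi/3)   -1            exp(-2*I*pi/3)  exp(-I*pi/3)  
  chi_2          1             exp(2*I*pi/3)   exp(-2*I*pi/3)  1             exp(2*I*pi/3)   exp(-2*I*pi/3)
  chi_3          1             -1              1               -1            1               -1            
  chi_4          1             exp(-2*I*pi/3)  exp(2*I*pi/3)   1             exp(-2*I*pi/3)  exp(2*I*pi/3) 
  chi_5          1             exp(-I*pi/3)    exp(-2*I*pi/3)  -1            exp(2*I*pi/3)   exp(I*pi/3)   

Spot check: chi_3(0) = zeta_6^(3*0) = zeta_6^0 = 1.

Why: Z/6Z is abelian, so all 6 irreducible complex representations are 1-dimensional. They are given by chi_k(m) = zeta_6^(k*m) for k = 0,...,5. Row orthogonality: sum_m chi_k(m) conj(chi_l(m)) = 6 * [k = l].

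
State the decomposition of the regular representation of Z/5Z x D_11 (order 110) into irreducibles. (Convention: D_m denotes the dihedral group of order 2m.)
Each irreducible V_i of dimension d_i appears with multiplicity d_i, i.e. rho_reg = (direct sum over all irreducibles V_i) d_i V_i. The irreducible dimensions for Z/5Z x D_11 are 1, 1, 1, 1, 1, 1, 1, 1, 1, 1, 2, 2, 2, 2, 2, 2, 2, 2, 2, 2, 2, 2, 2, 2, 2, 2, 2, 2, 2, 2, 2, 2, 2, 2, 2: 10 irreducibles of dimension 1, each with multiplicity 1; 25 irreducibles of dimension 2, each with multiplicity 2. Total dimension 10*1*1 + 25*2*2 = 110 = |G|.

Argument: General theorem: in the regular representation of a finite group G, each irreducible appears with multiplicity equal to its dimension. Check: dim(rho_reg) = sum d_i^2 = 1 + 1 + 1 + 1 + 1 + 1 + 1 + 1 + 1 + 1 + 4 + 4 + 4 + 4 + 4 + 4 + 4 + 4 + 4 + 4 + 4 + 4 + 4 + 4 + 4 + 4 + 4 + 4 + 4 + 4 + 4 + 4 + 4 + 4 + 4 = 110 = |G|.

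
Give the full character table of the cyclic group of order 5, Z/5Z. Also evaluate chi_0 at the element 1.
Character table of Z/5Z (irreps indexed chi_0,...,chi_4 with chi_k(m) = zeta_5^(k*m), zeta_5 = exp(2*pi*i/5)):
  irrep \ class  {0} (size 1)  {1} (size 1)    {2} (size 1)    {3} (size 1)    {4} (size 1)  
  chi_0          1             1               1               1               1             
  chi_1          1             exp(2*I*pi/5)   exp(4*I*pi/5)   exp(-4*I*pi/5)  exp(-2*I*pi/5)
  chi_2          1             exp(4*I*pi/5)   exp(-2*I*pi/5)  exp(2*I*pi/5)   exp(-4*I*pi/5)
  chi_3          1             exp(-4*I*pi/5)  exp(2*I*pi/5)   exp(-2*I*pi/5)  exp(4*I*pi/5) 
  chi_4          1             exp(-2*I*pi/5)  exp(-4*I*pi/5)  exp(4*I*pi/5)   exp(2*I*pi/5) 

Spot check: chi_0(1) = zeta_5^(0*1) = zeta_5^0 = 1.

Proof sketch: Z/5Z is abelian, so all 5 irreducible complex representations are 1-dimensional. They are given by chi_k(m) = zeta_5^(k*m) for k = 0,...,4. Row orthogonality: sum_m chi_k(m) conj(chi_l(m)) = 5 * [k = l].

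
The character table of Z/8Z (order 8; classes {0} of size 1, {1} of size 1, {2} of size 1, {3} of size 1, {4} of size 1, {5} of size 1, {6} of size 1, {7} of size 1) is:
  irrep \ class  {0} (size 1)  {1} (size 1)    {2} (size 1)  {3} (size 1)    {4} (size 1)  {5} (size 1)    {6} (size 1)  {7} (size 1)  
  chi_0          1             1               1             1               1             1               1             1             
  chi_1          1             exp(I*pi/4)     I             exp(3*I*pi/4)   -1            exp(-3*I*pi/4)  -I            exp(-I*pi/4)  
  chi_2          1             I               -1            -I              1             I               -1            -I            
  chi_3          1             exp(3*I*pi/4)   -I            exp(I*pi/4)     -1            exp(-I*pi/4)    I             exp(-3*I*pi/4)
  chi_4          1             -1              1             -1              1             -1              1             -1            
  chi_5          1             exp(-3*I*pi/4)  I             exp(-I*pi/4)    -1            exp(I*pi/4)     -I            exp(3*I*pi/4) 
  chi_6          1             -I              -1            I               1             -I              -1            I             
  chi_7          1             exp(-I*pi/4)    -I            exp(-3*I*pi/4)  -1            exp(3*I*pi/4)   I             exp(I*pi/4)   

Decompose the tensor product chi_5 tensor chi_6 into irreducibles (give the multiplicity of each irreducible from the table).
chi_5 tensor chi_6 = chi_3 (all other irreducibles have multiplicity 0).

Proof sketch: The character of a tensor product is the pointwise product (chi_5 * chi_6)(C) = chi_5(C) * chi_6(C):
  {0}: (1)*(1), {1}: (exp(-3*I*pi/4))*(-I), {2}: (I)*(-1), {3}: (exp(-I*pi/4))*(I), {4}: (-1)*(1), {5}: (exp(I*pi/4))*(-I), {6}: (-I)*(-1), {7}: (exp(3*I*pi/4))*(I)
so (chi_5 * chi_6) takes values
  {0} -> 1, {1} -> -exp(-I*pi/4), {2} -> -I, {3} -> exp(I*pi/4), {4} -> -1, {5} -> -exp(3*I*pi/4), {6} -> I, {7} -> exp(-3*I*pi/4).
Now take the inner product of this character with each irreducible chi from the table, <chi_5*chi_6, chi> = (1/8) sum_C |C| (chi_5*chi_6)(C) conj(chi(C)):
  <chi_5*chi_6, chi_0> = (1/8)[1*(1)*conj(1) + 1*(-exp(-I*pi/4))*conj(1) + 1*(-I)*conj(1) + 1*(exp(I*pi/4))*conj(1) + 1*(-1)*conj(1) + 1*(-exp(3*I*pi/4))*conj(1) + 1*(I)*conj(1) + 1*(exp(-3*I*pi/4))*conj(1)]
      = (1/8)[(1) + (-exp(-I*pi/4)) + (-I) + (exp(I*pi/4)) + (-1) + (-exp(3*I*pi/4)) + (I) + (exp(-3*I*pi/4))] = 0/8 = 0
  <chi_5*chi_6, chi_1> = (1/8)[1*(1)*conj(1) + 1*(-exp(-I*pi/4))*conj(exp(I*pi/4)) + 1*(-I)*conj(I) + 1*(exp(I*pi/4))*conj(exp(3*I*pi/4)) + 1*(-1)*conj(-1) + 1*(-exp(3*I*pi/4))*conj(exp(-3*I*pi/4)) + 1*(I)*conj(-I) + 1*(exp(-3*I*pi/4))*conj(exp(-I*pi/4))]
      = (1/8)[(1) + (I) + (-1) + (-I) + (1) + (I) + (-1) + (-I)] = 0/8 = 0
  <chi_5*chi_6, chi_2> = (1/8)[1*(1)*conj(1) + 1*(-exp(-I*pi/4))*conj(I) + 1*(-I)*conj(-1) + 1*(exp(I*pi/4))*conj(-I) + 1*(-1)*conj(1) + 1*(-exp(3*I*pi/4))*conj(I) + 1*(I)*conj(-1) + 1*(exp(-3*I*pi/4))*conj(-I)]
      = (1/8)[(1) + (exp(I*pi/4)) + (I) + (exp(3*I*pi/4)) + (-1) + (exp(-3*I*pi/4)) + (-I) + (exp(-I*pi/4))] = 0/8 = 0
  <chi_5*chi_6, chi_3> = (1/8)[1*(1)*conj(1) + 1*(-exp(-I*pi/4))*conj(exp(3*I*pi/4)) + 1*(-I)*conj(-I) + 1*(exp(I*pi/4))*conj(exp(I*pi/4)) + 1*(-1)*conj(-1) + 1*(-exp(3*I*pi/4))*conj(exp(-I*pi/4)) + 1*(I)*conj(I) + 1*(exp(-3*I*pi/4))*conj(exp(-3*I*pi/4))]
      = (1/8)[(1) + (1) + (1) + (1) + (1) + (1) + (1) + (1)] = 8/8 = 1
  <chi_5*chi_6, chi_4> = (1/8)[1*(1)*conj(1) + 1*(-exp(-I*pi/4))*conj(-1) + 1*(-I)*conj(1) + 1*(exp(I*pi/4))*conj(-1) + 1*(-1)*conj(1) + 1*(-exp(3*I*pi/4))*conj(-1) + 1*(I)*conj(1) + 1*(exp(-3*I*pi/4))*conj(-1)]
      = (1/8)[(1) + (exp(-I*pi/4)) + (-I) + (-exp(I*pi/4)) + (-1) + (exp(3*I*pi/4)) + (I) + (-exp(-3*I*pi/4))] = 0/8 = 0
  <chi_5*chi_6, chi_5> = (1/8)[1*(1)*conj(1) + 1*(-exp(-I*pi/4))*conj(exp(-3*I*pi/4)) + 1*(-I)*conj(I) + 1*(exp(I*pi/4))*conj(exp(-I*pi/4)) + 1*(-1)*conj(-1) + 1*(-exp(3*I*pi/4))*conj(exp(I*pi/4)) + 1*(I)*conj(-I) + 1*(exp(-3*I*pi/4))*conj(exp(3*I*pi/4))]
      = (1/8)[(1) + (-I) + (-1) + (I) + (1) + (-I) + (-1) + (I)] = 0/8 = 0
  <chi_5*chi_6, chi_6> = (1/8)[1*(1)*conj(1) + 1*(-exp(-I*pi/4))*conj(-I) + 1*(-I)*conj(-1) + 1*(exp(I*pi/4))*conj(I) + 1*(-1)*conj(1) + 1*(-exp(3*I*pi/4))*conj(-I) + 1*(I)*conj(-1) + 1*(exp(-3*I*pi/4))*conj(I)]
      = (1/8)[(1) + (-exp(I*pi/4)) + (I) + (-exp(3*I*pi/4)) + (-1) + (-exp(-3*I*pi/4)) + (-I) + (-exp(-I*pi/4))] = 0/8 = 0
  <chi_5*chi_6, chi_7> = (1/8)[1*(1)*conj(1) + 1*(-exp(-I*pi/4))*conj(exp(-I*pi/4)) + 1*(-I)*conj(-I) + 1*(exp(I*pi/4))*conj(exp(-3*I*pi/4)) + 1*(-1)*conj(-1) + 1*(-exp(3*I*pi/4))*conj(exp(3*I*pi/4)) + 1*(I)*conj(I) + 1*(exp(-3*I*pi/4))*conj(exp(I*pi/4))]
      = (1/8)[(1) + (-1) + (1) + (-1) + (1) + (-1) + (1) + (-1)] = 0/8 = 0
(Exp terms are combined using exp(i*s)*conj(exp(i*t)) = exp(i*(s-t)), and sums of them are collapsed using the identity that for every m > 1 the m distinct m-th roots of unity sum to 0, e.g. 1 + exp(2*I*pi/3) + exp(-2*I*pi/3) = 0.)
Hence the multiplicities are chi_3: 1. Dimension check: dim(chi_5)*dim(chi_6) = 1*1 = 1 and sum (mult * dim) = 1*1 = 1.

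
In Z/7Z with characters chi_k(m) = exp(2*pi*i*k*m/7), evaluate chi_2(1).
chi_2(1) = zeta_7^2 = exp(4*I*pi/7)

chi_2(1) = zeta_7^(2*1) = zeta_7^2. Since zeta_7^7 = 1, this equals zeta_7^2 = exp(2*pi*i*2/7) = exp(4*I*pi/7).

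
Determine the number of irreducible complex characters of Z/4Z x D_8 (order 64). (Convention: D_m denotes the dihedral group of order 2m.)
28

Explanation: The number of irreducible complex representations of a finite group equals its number of conjugacy classes. For a direct product, #classes(G x H) = #classes(G) * #classes(H). Z/4Z has 4 classes (abelian), D_8 has 7 classes, so 4 * 7 = 28, so Z/4Z x D_8 (order 64) has exactly 28 irreducible complex representations.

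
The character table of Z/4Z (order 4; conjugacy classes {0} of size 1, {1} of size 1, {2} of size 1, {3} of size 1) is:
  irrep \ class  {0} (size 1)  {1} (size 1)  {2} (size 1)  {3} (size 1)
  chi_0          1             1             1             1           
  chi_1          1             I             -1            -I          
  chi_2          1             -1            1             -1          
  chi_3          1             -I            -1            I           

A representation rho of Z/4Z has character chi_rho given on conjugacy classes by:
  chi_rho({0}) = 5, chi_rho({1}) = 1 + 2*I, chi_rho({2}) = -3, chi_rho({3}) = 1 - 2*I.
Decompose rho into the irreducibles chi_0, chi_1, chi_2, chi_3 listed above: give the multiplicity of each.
Multiplicities: chi_0: 1, chi_1: 3, chi_2: 0, chi_3: 1.

Argument: Use <chi_rho, chi> = (1/|G|) sum_C |C| * chi_rho(C) * conj(chi(C)) with |G| = 4 for each irreducible chi in the table:
  <chi_rho, chi_0> = (1/4)[1*(5)*conj(1) + 1*(1 + 2*I)*conj(1) + 1*(-3)*conj(1) + 1*(1 - 2*I)*conj(1)]
      = (1/4)[(5) + (1 + 2*I) + (-3) + (1 - 2*I)] = 4/4 = 1
  <chi_rho, chi_1> = (1/4)[1*(5)*conj(1) + 1*(1 + 2*I)*conj(I) + 1*(-3)*conj(-1) + 1*(1 - 2*I)*conj(-I)]
      = (1/4)[(5) + (2 - I) + (3) + (2 + I)] = 12/4 = 3
  <chi_rho, chi_2> = (1/4)[1*(5)*conj(1) + 1*(1 + 2*I)*conj(-1) + 1*(-3)*conj(1) + 1*(1 - 2*I)*conj(-1)]
      = (1/4)[(5) + (-1 - 2*I) + (-3) + (-1 + 2*I)] = 0/4 = 0
  <chi_rho, chi_3> = (1/4)[1*(5)*conj(1) + 1*(1 + 2*I)*conj(-I) + 1*(-3)*conj(-1) + 1*(1 - 2*I)*conj(I)]
      = (1/4)[(5) + (-2 + I) + (3) + (-2 - I)] = 4/4 = 1
(Exp terms are combined using exp(i*s)*conj(exp(i*t)) = exp(i*(s-t)), and sums of them are collapsed using the identity that for every m > 1 the m distinct m-th roots of unity sum to 0, e.g. 1 + exp(2*I*pi/3) + exp(-2*I*pi/3) = 0.)
Dimension check: dim(rho) = sum (mult * dim) = 1*1 + 3*1 + 0*1 + 1*1 = 5 = chi_rho(e) = 5.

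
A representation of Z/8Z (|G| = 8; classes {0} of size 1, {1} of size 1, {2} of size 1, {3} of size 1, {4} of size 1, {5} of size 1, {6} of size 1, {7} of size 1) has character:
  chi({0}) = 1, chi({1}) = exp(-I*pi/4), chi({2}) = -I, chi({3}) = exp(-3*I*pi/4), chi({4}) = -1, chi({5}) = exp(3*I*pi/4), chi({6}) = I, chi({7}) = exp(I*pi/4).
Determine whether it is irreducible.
Irreducible: <chi, chi> = 1.

Working: <chi, chi> = (1/|G|) sum_C |C| * |chi(C)|^2 = (1/8)[1*|1|^2 + 1*|exp(-I*pi/4)|^2 + 1*|-I|^2 + 1*|exp(-3*I*pi/4)|^2 + 1*|-1|^2 + 1*|exp(3*I*pi/4)|^2 + 1*|I|^2 + 1*|exp(I*pi/4)|^2]
  = (1/8)[(1) + (1) + (1) + (1) + (1) + (1) + (1) + (1)] = 8/8 = 1.
(Exp terms are combined using exp(i*s)*conj(exp(i*t)) = exp(i*(s-t)), and sums of them are collapsed using the identity that for every m > 1 the m distinct m-th roots of unity sum to 0, e.g. 1 + exp(2*I*pi/3) + exp(-2*I*pi/3) = 0.)
A character is irreducible iff <chi, chi> = 1, so this representation is irreducible.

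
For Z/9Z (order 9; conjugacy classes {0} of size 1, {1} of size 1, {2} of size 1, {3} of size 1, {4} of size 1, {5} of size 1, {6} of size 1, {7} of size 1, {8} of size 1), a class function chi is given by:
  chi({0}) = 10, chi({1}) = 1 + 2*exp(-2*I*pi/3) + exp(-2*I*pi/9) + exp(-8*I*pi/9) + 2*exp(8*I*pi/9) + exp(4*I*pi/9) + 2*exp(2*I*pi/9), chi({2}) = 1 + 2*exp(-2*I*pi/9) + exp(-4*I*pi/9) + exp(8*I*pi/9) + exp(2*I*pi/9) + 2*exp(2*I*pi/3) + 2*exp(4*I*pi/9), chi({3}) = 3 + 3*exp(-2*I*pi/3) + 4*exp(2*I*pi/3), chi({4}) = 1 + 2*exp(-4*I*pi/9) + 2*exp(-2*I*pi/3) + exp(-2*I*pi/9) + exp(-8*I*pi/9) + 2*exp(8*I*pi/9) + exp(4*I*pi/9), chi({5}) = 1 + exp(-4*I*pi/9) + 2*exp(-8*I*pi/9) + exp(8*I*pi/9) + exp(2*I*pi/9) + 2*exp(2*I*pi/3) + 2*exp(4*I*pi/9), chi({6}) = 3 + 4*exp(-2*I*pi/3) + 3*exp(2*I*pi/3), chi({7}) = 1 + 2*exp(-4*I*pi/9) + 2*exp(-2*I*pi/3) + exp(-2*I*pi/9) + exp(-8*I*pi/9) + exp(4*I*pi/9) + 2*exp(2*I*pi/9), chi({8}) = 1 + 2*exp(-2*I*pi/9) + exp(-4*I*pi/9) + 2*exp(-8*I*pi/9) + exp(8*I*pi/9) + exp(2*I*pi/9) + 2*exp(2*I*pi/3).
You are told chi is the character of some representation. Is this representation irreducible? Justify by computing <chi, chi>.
Not irreducible (reducible): <chi, chi> = 16 > 1.

<chi, chi> = (1/|G|) sum_C |C| * |chi(C)|^2 = (1/9)[1*|10|^2 + 1*|1 + 2*exp(-2*I*pi/3) + exp(-2*I*pi/9) + exp(-8*I*pi/9) + 2*exp(8*I*pi/9) + exp(4*I*pi/9) + 2*exp(2*I*pi/9)|^2 + 1*|1 + 2*exp(-2*I*pi/9) + exp(-4*I*pi/9) + exp(8*I*pi/9) + exp(2*I*pi/9) + 2*exp(2*I*pi/3) + 2*exp(4*I*pi/9)|^2 + 1*|3 + 3*exp(-2*I*pi/3) + 4*exp(2*I*pi/3)|^2 + 1*|1 + 2*exp(-4*I*pi/9) + 2*exp(-2*I*pi/3) + exp(-2*I*pi/9) + exp(-8*I*pi/9) + 2*exp(8*I*pi/9) + exp(4*I*pi/9)|^2 + 1*|1 + exp(-4*I*pi/9) + 2*exp(-8*I*pi/9) + exp(8*I*pi/9) + exp(2*I*pi/9) + 2*exp(2*I*pi/3) + 2*exp(4*I*pi/9)|^2 + 1*|3 + 4*exp(-2*I*pi/3) + 3*exp(2*I*pi/3)|^2 + 1*|1 + 2*exp(-4*I*pi/9) + 2*exp(-2*I*pi/3) + exp(-2*I*pi/9) + exp(-8*I*pi/9) + exp(4*I*pi/9) + 2*exp(2*I*pi/9)|^2 + 1*|1 + 2*exp(-2*I*pi/9) + exp(-4*I*pi/9) + 2*exp(-8*I*pi/9) + exp(8*I*pi/9) + exp(2*I*pi/9) + 2*exp(2*I*pi/3)|^2]
  = (1/9)[(100) + (16 + 11*exp(-4*I*pi/9) + 9*exp(-2*I*pi/3) + 9*exp(-2*I*pi/9) + 13*exp(-8*I*pi/9) + 13*exp(8*I*pi/9) + 9*exp(2*I*pi/9) + 9*exp(2*I*pi/3) + 11*exp(4*I*pi/9)) + (16 + 9*exp(-4*I*pi/9) + 13*exp(-2*I*pi/9) + 9*exp(-2*I*pi/3) + 11*exp(-8*I*pi/9) + 11*exp(8*I*pi/9) + 9*exp(2*I*pi/3) + 13*exp(2*I*pi/9) + 9*exp(4*I*pi/9)) + (1) + (16 + 13*exp(-4*I*pi/9) + 9*exp(-2*I*pi/3) + 11*exp(-2*I*pi/9) + 9*exp(-8*I*pi/9) + 9*exp(8*I*pi/9) + 11*exp(2*I*pi/9) + 9*exp(2*I*pi/3) + 13*exp(4*I*pi/9)) + (16 + 13*exp(-4*I*pi/9) + 9*exp(-2*I*pi/3) + 11*exp(-2*I*pi/9) + 9*exp(-8*I*pi/9) + 9*exp(8*I*pi/9) + 11*exp(2*I*pi/9) + 9*exp(2*I*pi/3) + 13*exp(4*I*pi/9)) + (1) + (16 + 9*exp(-4*I*pi/9) + 13*exp(-2*I*pi/9) + 9*exp(-2*I*pi/3) + 11*exp(-8*I*pi/9) + 11*exp(8*I*pi/9) + 9*exp(2*I*pi/3) + 13*exp(2*I*pi/9) + 9*exp(4*I*pi/9)) + (16 + 11*exp(-4*I*pi/9) + 9*exp(-2*I*pi/3) + 9*exp(-2*I*pi/9) + 13*exp(-8*I*pi/9) + 13*exp(8*I*pi/9) + 9*exp(2*I*pi/9) + 9*exp(2*I*pi/3) + 11*exp(4*I*pi/9))] = 144/9 = 16.
(Exp terms are combined using exp(i*s)*conj(exp(i*t)) = exp(i*(s-t)), and sums of them are collapsed using the identity that for every m > 1 the m distinct m-th roots of unity sum to 0, e.g. 1 + exp(2*I*pi/3) + exp(-2*I*pi/3) = 0.)
A character is irreducible iff <chi, chi> = 1, so this representation is reducible.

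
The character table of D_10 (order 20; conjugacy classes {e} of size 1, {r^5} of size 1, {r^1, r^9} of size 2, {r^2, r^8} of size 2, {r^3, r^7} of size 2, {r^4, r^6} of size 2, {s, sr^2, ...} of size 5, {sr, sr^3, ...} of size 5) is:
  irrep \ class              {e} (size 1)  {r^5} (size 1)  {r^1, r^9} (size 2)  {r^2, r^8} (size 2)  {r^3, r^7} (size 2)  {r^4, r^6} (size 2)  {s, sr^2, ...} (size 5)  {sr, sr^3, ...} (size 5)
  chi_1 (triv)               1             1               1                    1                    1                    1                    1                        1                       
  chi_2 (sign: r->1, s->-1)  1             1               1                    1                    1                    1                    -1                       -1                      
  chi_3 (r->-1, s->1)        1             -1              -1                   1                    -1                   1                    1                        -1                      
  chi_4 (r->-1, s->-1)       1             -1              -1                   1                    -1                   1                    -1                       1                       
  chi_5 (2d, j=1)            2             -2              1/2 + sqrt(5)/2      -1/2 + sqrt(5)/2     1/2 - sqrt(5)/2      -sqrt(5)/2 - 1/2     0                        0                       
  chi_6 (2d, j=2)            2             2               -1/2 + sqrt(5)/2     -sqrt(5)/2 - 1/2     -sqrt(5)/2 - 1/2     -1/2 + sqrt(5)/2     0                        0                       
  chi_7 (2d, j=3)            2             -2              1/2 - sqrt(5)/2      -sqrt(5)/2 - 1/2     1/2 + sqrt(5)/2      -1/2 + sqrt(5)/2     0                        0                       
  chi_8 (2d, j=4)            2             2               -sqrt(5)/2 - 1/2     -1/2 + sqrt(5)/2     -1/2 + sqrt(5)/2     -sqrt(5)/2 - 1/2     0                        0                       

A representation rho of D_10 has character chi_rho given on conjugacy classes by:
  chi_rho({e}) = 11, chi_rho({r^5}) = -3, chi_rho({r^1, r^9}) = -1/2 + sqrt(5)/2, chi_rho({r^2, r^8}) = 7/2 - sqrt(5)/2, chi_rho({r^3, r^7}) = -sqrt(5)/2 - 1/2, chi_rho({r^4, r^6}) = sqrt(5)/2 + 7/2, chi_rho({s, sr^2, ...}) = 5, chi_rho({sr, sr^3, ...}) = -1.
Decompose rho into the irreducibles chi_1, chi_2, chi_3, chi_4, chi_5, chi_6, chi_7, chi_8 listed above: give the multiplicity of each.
Multiplicities: chi_1: 2, chi_2: 0, chi_3: 3, chi_4: 0, chi_5: 1, chi_6: 1, chi_7: 1, chi_8: 0.

Derivation: Use <chi_rho, chi> = (1/|G|) sum_C |C| * chi_rho(C) * conj(chi(C)) with |G| = 20 for each irreducible chi in the table:
  <chi_rho, chi_1> = (1/20)[1*(11)*conj(1) + 1*(-3)*conj(1) + 2*(-1/2 + sqrt(5)/2)*conj(1) + 2*(7/2 - sqrt(5)/2)*conj(1) + 2*(-sqrt(5)/2 - 1/2)*conj(1) + 2*(sqrt(5)/2 + 7/2)*conj(1) + 5*(5)*conj(1) + 5*(-1)*conj(1)]
      = (1/20)[(11) + (-3) + (-1 + sqrt(5)) + (7 - sqrt(5)) + (-sqrt(5) - 1) + (sqrt(5) + 7) + (25) + (-5)] = 40/20 = 2
  <chi_rho, chi_2> = (1/20)[1*(11)*conj(1) + 1*(-3)*conj(1) + 2*(-1/2 + sqrt(5)/2)*conj(1) + 2*(7/2 - sqrt(5)/2)*conj(1) + 2*(-sqrt(5)/2 - 1/2)*conj(1) + 2*(sqrt(5)/2 + 7/2)*conj(1) + 5*(5)*conj(-1) + 5*(-1)*conj(-1)]
      = (1/20)[(11) + (-3) + (-1 + sqrt(5)) + (7 - sqrt(5)) + (-sqrt(5) - 1) + (sqrt(5) + 7) + (-25) + (5)] = 0/20 = 0
  <chi_rho, chi_3> = (1/20)[1*(11)*conj(1) + 1*(-3)*conj(-1) + 2*(-1/2 + sqrt(5)/2)*conj(-1) + 2*(7/2 - sqrt(5)/2)*conj(1) + 2*(-sqrt(5)/2 - 1/2)*conj(-1) + 2*(sqrt(5)/2 + 7/2)*conj(1) + 5*(5)*conj(1) + 5*(-1)*conj(-1)]
      = (1/20)[(11) + (3) + (1 - sqrt(5)) + (7 - sqrt(5)) + (1 + sqrt(5)) + (sqrt(5) + 7) + (25) + (5)] = 60/20 = 3
  <chi_rho, chi_4> = (1/20)[1*(11)*conj(1) + 1*(-3)*conj(-1) + 2*(-1/2 + sqrt(5)/2)*conj(-1) + 2*(7/2 - sqrt(5)/2)*conj(1) + 2*(-sqrt(5)/2 - 1/2)*conj(-1) + 2*(sqrt(5)/2 + 7/2)*conj(1) + 5*(5)*conj(-1) + 5*(-1)*conj(1)]
      = (1/20)[(11) + (3) + (1 - sqrt(5)) + (7 - sqrt(5)) + (1 + sqrt(5)) + (sqrt(5) + 7) + (-25) + (-5)] = 0/20 = 0
  <chi_rho, chi_5> = (1/20)[1*(11)*conj(2) + 1*(-3)*conj(-2) + 2*(-1/2 + sqrt(5)/2)*conj(1/2 + sqrt(5)/2) + 2*(7/2 - sqrt(5)/2)*conj(-1/2 + sqrt(5)/2) + 2*(-sqrt(5)/2 - 1/2)*conj(1/2 - sqrt(5)/2) + 2*(sqrt(5)/2 + 7/2)*conj(-sqrt(5)/2 - 1/2) + 5*(5)*conj(0) + 5*(-1)*conj(0)]
      = (1/20)[(22) + (6) + (2) + (-6 + 4*sqrt(5)) + (2) + (-4*sqrt(5) - 6) + (0) + (0)] = 20/20 = 1
  <chi_rho, chi_6> = (1/20)[1*(11)*conj(2) + 1*(-3)*conj(2) + 2*(-1/2 + sqrt(5)/2)*conj(-1/2 + sqrt(5)/2) + 2*(7/2 - sqrt(5)/2)*conj(-sqrt(5)/2 - 1/2) + 2*(-sqrt(5)/2 - 1/2)*conj(-sqrt(5)/2 - 1/2) + 2*(sqrt(5)/2 + 7/2)*conj(-1/2 + sqrt(5)/2) + 5*(5)*conj(0) + 5*(-1)*conj(0)]
      = (1/20)[(22) + (-6) + (3 - sqrt(5)) + (-3*sqrt(5) - 1) + (sqrt(5) + 3) + (-1 + 3*sqrt(5)) + (0) + (0)] = 20/20 = 1
  <chi_rho, chi_7> = (1/20)[1*(11)*conj(2) + 1*(-3)*conj(-2) + 2*(-1/2 + sqrt(5)/2)*conj(1/2 - sqrt(5)/2) + 2*(7/2 - sqrt(5)/2)*conj(-sqrt(5)/2 - 1/2) + 2*(-sqrt(5)/2 - 1/2)*conj(1/2 + sqrt(5)/2) + 2*(sqrt(5)/2 + 7/2)*conj(-1/2 + sqrt(5)/2) + 5*(5)*conj(0) + 5*(-1)*conj(0)]
      = (1/20)[(22) + (6) + (-3 + sqrt(5)) + (-3*sqrt(5) - 1) + (-3 - sqrt(5)) + (-1 + 3*sqrt(5)) + (0) + (0)] = 20/20 = 1
  <chi_rho, chi_8> = (1/20)[1*(11)*conj(2) + 1*(-3)*conj(2) + 2*(-1/2 + sqrt(5)/2)*conj(-sqrt(5)/2 - 1/2) + 2*(7/2 - sqrt(5)/2)*conj(-1/2 + sqrt(5)/2) + 2*(-sqrt(5)/2 - 1/2)*conj(-1/2 + sqrt(5)/2) + 2*(sqrt(5)/2 + 7/2)*conj(-sqrt(5)/2 - 1/2) + 5*(5)*conj(0) + 5*(-1)*conj(0)]
      = (1/20)[(22) + (-6) + (-2) + (-6 + 4*sqrt(5)) + (-2) + (-4*sqrt(5) - 6) + (0) + (0)] = 0/20 = 0
Dimension check: dim(rho) = sum (mult * dim) = 2*1 + 0*1 + 3*1 + 0*1 + 1*2 + 1*2 + 1*2 + 0*2 = 11 = chi_rho(e) = 11.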